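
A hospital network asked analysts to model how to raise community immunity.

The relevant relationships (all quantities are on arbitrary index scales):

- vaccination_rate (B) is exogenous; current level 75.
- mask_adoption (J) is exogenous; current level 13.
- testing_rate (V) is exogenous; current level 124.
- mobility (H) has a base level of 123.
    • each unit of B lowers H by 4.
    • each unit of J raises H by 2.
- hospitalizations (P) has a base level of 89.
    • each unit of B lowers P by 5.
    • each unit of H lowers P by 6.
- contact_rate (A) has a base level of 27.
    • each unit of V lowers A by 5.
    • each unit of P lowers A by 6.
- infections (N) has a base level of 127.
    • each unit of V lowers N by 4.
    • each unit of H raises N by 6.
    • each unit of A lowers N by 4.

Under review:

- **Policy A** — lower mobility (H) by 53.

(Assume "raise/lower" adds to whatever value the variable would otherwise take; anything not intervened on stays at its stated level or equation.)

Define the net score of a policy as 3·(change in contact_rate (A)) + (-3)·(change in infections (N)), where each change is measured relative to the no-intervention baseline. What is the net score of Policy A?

-27666

Baseline:
  B = 75
  J = 13
  V = 124
  H = 123 − 4·75 + 2·13 = -151
  P = 89 − 5·75 − 6·(-151) = 620
  A = 27 − 5·124 − 6·620 = -4313
  N = 127 − 4·124 + 6·(-151) − 4·(-4313) = 15977
Policy A (H − 53):
  B = 75
  J = 13
  V = 124
  H = 123 − 4·75 + 2·13 (−53 from intervention) = -204
  P = 89 − 5·75 − 6·(-204) = 938
  A = 27 − 5·124 − 6·938 = -6221
  N = 127 − 4·124 + 6·(-204) − 4·(-6221) = 23291
ΔA = -6221 − (-4313) = -1908; ΔN = 23291 − 15977 = 7314
Score = 3·(-1908) + (-3)·7314 = -27666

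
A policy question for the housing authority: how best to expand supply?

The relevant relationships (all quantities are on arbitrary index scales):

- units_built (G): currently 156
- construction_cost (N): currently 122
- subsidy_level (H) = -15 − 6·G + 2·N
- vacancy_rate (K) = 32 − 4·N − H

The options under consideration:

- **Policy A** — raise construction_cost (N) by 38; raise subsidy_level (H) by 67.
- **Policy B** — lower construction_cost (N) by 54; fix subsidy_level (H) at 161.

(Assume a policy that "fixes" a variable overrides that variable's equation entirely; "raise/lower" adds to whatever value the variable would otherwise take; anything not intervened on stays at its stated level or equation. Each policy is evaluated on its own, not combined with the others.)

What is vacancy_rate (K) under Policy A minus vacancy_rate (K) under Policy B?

357

Policy A (N + 38, H + 67):
  G = 156
  N = 122 + 38 = 160
  H = -15 − 6·156 + 2·160 (+67 from intervention) = -564
  K = 32 − 4·160 − (-564) = -44
Policy B (N − 54, H := 161):
  G = 156
  N = 122 − 54 = 68
  H = 161
  K = 32 − 4·68 − 161 = -401
K: -44 − (-401) = 357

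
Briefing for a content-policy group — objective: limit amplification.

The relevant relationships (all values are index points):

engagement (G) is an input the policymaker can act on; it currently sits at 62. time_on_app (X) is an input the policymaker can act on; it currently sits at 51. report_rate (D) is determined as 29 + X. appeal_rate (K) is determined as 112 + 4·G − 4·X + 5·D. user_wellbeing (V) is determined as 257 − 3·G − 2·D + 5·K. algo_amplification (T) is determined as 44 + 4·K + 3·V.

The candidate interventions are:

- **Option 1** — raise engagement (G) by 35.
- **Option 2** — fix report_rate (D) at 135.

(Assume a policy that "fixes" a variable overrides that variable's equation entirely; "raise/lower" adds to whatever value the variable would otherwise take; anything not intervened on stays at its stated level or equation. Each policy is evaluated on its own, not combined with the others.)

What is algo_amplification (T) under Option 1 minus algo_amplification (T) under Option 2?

-2550

Option 1 (G + 35):
  G = 62 + 35 = 97
  X = 51
  D = 29 + 51 = 80
  K = 112 + 4·97 − 4·51 + 5·80 = 696
  V = 257 − 3·97 − 2·80 + 5·696 = 3286
  T = 44 + 4·696 + 3·3286 = 12686
Option 2 (D := 135):
  G = 62
  X = 51
  D = 135
  K = 112 + 4·62 − 4·51 + 5·135 = 831
  V = 257 − 3·62 − 2·135 + 5·831 = 3956
  T = 44 + 4·831 + 3·3956 = 15236
T: 12686 − 15236 = -2550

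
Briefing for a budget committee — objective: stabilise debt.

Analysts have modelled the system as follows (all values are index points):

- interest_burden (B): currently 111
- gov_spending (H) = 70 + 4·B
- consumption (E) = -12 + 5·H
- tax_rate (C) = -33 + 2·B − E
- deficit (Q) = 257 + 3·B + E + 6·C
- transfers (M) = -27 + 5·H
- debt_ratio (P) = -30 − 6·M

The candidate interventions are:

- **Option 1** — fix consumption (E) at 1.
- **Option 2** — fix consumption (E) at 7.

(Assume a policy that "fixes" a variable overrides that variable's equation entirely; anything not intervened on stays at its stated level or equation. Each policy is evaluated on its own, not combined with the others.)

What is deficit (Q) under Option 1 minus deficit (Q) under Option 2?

Option 1 (E := 1):
  B = 111
  H = 70 + 4·111 = 514
  E = 1
  C = -33 + 2·111 − 1 = 188
  Q = 257 + 3·111 + 1 + 6·188 = 1719
Option 2 (E := 7):
  B = 111
  H = 70 + 4·111 = 514
  E = 7
  C = -33 + 2·111 − 7 = 182
  Q = 257 + 3·111 + 7 + 6·182 = 1689
Q: 1719 − 1689 = 30

30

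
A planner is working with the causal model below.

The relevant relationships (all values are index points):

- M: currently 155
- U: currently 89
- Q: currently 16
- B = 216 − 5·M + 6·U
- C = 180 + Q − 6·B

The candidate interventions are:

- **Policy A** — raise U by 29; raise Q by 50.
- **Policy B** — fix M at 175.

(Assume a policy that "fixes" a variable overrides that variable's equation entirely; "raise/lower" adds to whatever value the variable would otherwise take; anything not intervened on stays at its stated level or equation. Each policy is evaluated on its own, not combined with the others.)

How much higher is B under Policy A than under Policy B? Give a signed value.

Policy A (U + 29, Q + 50):
  M = 155
  U = 89 + 29 = 118
  B = 216 − 5·155 + 6·118 = 149
Policy B (M := 175):
  M = 175
  U = 89
  B = 216 − 5·175 + 6·89 = -125
B: 149 − (-125) = 274

274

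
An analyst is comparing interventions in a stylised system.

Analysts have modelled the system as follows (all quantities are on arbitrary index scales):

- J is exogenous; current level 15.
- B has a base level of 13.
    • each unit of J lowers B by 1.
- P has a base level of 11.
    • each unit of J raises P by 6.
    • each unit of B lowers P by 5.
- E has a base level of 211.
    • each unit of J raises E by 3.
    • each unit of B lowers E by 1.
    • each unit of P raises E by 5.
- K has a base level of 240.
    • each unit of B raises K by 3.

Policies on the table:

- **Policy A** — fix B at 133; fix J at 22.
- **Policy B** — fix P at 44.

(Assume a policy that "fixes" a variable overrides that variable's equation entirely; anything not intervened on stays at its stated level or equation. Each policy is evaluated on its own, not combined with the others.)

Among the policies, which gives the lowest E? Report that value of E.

-2466

Policy A (B := 133, J := 22):
  J = 22
  B = 133
  P = 11 + 6·22 − 5·133 = -522
  E = 211 + 3·22 − 133 + 5·(-522) = -2466
Policy B (P := 44):
  J = 15
  B = 13 − 15 = -2
  P = 44
  E = 211 + 3·15 − (-2) + 5·44 = 478
Comparing — Policy A: E=-2466, Policy B: E=478. Lowest is -2466 (Policy A).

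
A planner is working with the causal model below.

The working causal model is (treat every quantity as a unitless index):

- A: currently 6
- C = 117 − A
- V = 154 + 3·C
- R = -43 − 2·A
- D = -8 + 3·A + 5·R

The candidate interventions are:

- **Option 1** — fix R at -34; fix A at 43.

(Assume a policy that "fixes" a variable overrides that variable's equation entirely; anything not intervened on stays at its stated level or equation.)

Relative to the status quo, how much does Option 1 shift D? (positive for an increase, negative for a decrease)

216

Baseline:
  A = 6
  R = -43 − 2·6 = -55
  D = -8 + 3·6 + 5·(-55) = -265
Option 1 (R := -34, A := 43):
  A = 43
  R = -34
  D = -8 + 3·43 + 5·(-34) = -49
Change in D: -49 − (-265) = 216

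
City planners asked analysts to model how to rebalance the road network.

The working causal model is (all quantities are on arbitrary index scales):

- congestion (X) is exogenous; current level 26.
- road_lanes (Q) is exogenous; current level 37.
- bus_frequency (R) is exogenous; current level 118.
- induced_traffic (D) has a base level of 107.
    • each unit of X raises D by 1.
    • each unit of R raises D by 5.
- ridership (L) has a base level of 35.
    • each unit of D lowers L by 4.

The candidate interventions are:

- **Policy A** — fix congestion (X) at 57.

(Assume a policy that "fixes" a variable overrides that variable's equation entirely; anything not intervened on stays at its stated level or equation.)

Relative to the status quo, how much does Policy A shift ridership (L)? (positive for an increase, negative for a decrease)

Baseline:
  X = 26
  R = 118
  D = 107 + 26 + 5·118 = 723
  L = 35 − 4·723 = -2857
Policy A (X := 57):
  X = 57
  R = 118
  D = 107 + 57 + 5·118 = 754
  L = 35 − 4·754 = -2981
Change in L: -2981 − (-2857) = -124

-124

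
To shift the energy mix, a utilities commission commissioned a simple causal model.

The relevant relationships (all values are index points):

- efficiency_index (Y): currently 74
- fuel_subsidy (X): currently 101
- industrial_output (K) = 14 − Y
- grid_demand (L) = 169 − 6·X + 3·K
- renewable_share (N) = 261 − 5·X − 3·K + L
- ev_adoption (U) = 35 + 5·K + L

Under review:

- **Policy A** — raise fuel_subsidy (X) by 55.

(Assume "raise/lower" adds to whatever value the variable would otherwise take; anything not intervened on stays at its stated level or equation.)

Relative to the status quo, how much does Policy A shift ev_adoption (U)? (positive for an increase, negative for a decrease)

Baseline:
  Y = 74
  X = 101
  K = 14 − 74 = -60
  L = 169 − 6·101 + 3·(-60) = -617
  U = 35 + 5·(-60) + (-617) = -882
Policy A (X + 55):
  Y = 74
  X = 101 + 55 = 156
  K = 14 − 74 = -60
  L = 169 − 6·156 + 3·(-60) = -947
  U = 35 + 5·(-60) + (-947) = -1212
Change in U: -1212 − (-882) = -330

-330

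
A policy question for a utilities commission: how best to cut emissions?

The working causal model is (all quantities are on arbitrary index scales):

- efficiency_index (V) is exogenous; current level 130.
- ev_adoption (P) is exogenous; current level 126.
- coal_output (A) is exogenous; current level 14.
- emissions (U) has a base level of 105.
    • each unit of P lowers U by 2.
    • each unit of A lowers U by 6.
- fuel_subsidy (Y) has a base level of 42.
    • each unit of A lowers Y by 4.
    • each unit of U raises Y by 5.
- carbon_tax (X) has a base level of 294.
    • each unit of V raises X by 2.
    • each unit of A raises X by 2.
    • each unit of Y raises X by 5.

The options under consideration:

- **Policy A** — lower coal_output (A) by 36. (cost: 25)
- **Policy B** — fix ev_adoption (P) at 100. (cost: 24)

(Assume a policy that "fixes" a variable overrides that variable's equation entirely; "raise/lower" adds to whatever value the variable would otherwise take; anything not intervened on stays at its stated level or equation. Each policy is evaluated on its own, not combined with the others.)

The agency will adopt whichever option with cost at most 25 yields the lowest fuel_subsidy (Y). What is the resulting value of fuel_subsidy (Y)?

-909

Policy A (A − 36):
  P = 126
  A = 14 − 36 = -22
  U = 105 − 2·126 − 6·(-22) = -15
  Y = 42 − 4·(-22) + 5·(-15) = 55
Policy B (P := 100):
  P = 100
  A = 14
  U = 105 − 2·100 − 6·14 = -179
  Y = 42 − 4·14 + 5·(-179) = -909
Comparing — Policy A: Y=55, Policy B: Y=-909. Lowest is -909 (Policy B).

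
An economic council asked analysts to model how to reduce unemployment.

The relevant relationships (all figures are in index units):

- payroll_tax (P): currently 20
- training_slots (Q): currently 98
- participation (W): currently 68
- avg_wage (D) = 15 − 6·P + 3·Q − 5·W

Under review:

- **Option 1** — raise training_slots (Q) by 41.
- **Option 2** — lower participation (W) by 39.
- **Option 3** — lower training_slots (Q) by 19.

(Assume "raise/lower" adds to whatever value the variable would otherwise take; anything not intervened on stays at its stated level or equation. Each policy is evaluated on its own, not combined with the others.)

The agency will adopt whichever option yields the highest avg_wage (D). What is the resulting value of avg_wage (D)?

Option 1 (Q + 41):
  P = 20
  Q = 98 + 41 = 139
  W = 68
  D = 15 − 6·20 + 3·139 − 5·68 = -28
Option 2 (W − 39):
  P = 20
  Q = 98
  W = 68 − 39 = 29
  D = 15 − 6·20 + 3·98 − 5·29 = 44
Option 3 (Q − 19):
  P = 20
  Q = 98 − 19 = 79
  W = 68
  D = 15 − 6·20 + 3·79 − 5·68 = -208
Comparing — Option 1: D=-28, Option 2: D=44, Option 3: D=-208. Highest is 44 (Option 2).

44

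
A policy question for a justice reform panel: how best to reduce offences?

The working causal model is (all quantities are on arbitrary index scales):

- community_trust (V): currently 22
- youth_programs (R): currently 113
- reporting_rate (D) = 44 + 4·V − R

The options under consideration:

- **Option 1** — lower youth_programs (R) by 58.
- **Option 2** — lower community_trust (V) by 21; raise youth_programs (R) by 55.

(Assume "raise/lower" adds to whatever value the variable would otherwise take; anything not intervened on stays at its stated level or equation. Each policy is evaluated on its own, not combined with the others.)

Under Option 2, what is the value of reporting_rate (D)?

Option 2 (V − 21, R + 55):
  V = 22 − 21 = 1
  R = 113 + 55 = 168
  D = 44 + 4·1 − 168 = -120

-120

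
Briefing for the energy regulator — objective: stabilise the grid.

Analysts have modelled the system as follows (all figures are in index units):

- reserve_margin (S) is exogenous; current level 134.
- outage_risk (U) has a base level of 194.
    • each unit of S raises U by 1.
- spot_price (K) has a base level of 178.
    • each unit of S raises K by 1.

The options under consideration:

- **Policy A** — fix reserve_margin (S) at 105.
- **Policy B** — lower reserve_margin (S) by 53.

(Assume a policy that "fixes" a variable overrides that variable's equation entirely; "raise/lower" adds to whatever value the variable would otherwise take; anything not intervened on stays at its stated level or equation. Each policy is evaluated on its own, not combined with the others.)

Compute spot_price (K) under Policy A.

Policy A (S := 105):
  S = 105
  K = 178 + 105 = 283

283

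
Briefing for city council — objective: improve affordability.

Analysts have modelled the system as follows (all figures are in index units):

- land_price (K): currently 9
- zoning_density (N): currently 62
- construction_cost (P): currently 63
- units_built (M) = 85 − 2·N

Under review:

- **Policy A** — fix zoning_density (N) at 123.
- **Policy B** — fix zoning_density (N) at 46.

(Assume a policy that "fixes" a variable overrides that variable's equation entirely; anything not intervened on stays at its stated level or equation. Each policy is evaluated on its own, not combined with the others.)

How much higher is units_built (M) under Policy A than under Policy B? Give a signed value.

-154

Policy A (N := 123):
  N = 123
  M = 85 − 2·123 = -161
Policy B (N := 46):
  N = 46
  M = 85 − 2·46 = -7
M: -161 − (-7) = -154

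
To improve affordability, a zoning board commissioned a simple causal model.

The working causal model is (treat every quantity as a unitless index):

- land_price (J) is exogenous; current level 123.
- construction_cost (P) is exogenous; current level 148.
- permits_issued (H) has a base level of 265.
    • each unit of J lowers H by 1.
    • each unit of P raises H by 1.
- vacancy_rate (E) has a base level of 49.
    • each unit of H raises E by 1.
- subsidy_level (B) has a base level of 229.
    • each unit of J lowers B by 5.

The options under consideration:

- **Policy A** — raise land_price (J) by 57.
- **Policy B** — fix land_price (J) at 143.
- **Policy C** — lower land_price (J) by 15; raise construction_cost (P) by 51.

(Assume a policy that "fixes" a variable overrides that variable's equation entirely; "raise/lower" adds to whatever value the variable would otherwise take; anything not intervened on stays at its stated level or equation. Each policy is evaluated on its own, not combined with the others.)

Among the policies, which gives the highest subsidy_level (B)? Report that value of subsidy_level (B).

-311

Policy A (J + 57):
  J = 123 + 57 = 180
  B = 229 − 5·180 = -671
Policy B (J := 143):
  J = 143
  B = 229 − 5·143 = -486
Policy C (J − 15, P + 51):
  J = 123 − 15 = 108
  B = 229 − 5·108 = -311
Comparing — Policy A: B=-671, Policy B: B=-486, Policy C: B=-311. Highest is -311 (Policy C).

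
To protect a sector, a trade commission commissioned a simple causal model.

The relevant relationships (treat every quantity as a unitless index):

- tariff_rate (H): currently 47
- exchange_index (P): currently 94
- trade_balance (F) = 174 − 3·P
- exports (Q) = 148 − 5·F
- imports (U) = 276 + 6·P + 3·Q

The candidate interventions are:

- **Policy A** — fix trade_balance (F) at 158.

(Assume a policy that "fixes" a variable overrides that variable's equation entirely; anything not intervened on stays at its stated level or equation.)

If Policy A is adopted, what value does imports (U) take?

-1086

Policy A (F := 158):
  P = 94
  F = 158
  Q = 148 − 5·158 = -642
  U = 276 + 6·94 + 3·(-642) = -1086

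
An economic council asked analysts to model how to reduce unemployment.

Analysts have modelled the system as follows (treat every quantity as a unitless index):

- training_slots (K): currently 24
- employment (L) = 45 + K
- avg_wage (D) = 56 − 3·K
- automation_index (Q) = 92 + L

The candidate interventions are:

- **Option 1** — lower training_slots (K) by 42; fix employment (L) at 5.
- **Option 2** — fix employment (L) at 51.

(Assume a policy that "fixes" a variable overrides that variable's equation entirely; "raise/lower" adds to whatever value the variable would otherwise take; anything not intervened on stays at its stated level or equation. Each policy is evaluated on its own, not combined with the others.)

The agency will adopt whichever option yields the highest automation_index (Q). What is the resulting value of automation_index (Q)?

143

Option 1 (K − 42, L := 5):
  K = 24 − 42 = -18
  L = 5
  Q = 92 + 5 = 97
Option 2 (L := 51):
  K = 24
  L = 51
  Q = 92 + 51 = 143
Comparing — Option 1: Q=97, Option 2: Q=143. Highest is 143 (Option 2).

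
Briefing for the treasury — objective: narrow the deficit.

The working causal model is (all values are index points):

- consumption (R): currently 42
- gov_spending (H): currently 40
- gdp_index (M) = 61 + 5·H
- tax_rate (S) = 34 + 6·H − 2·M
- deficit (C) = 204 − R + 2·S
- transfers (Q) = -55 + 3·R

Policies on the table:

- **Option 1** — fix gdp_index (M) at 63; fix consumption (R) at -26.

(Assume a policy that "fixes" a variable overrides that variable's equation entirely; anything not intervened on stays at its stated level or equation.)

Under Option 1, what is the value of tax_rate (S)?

Option 1 (M := 63, R := -26):
  H = 40
  M = 63
  S = 34 + 6·40 − 2·63 = 148

148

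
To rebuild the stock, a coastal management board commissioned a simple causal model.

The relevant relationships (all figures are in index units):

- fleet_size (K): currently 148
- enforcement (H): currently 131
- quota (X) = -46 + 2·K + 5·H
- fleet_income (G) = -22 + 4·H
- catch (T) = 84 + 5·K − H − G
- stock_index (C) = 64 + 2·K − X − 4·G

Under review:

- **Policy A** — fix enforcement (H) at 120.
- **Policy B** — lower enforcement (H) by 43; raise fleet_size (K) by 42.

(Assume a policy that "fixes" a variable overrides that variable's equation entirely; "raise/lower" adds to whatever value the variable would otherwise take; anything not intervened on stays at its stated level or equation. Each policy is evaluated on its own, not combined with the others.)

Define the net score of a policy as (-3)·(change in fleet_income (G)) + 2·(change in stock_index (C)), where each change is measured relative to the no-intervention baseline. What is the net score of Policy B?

2322

Baseline:
  K = 148
  H = 131
  X = -46 + 2·148 + 5·131 = 905
  G = -22 + 4·131 = 502
  C = 64 + 2·148 − 905 − 4·502 = -2553
Policy B (H − 43, K + 42):
  K = 148 + 42 = 190
  H = 131 − 43 = 88
  X = -46 + 2·190 + 5·88 = 774
  G = -22 + 4·88 = 330
  C = 64 + 2·190 − 774 − 4·330 = -1650
ΔG = 330 − 502 = -172; ΔC = -1650 − (-2553) = 903
Score = (-3)·(-172) + 2·903 = 2322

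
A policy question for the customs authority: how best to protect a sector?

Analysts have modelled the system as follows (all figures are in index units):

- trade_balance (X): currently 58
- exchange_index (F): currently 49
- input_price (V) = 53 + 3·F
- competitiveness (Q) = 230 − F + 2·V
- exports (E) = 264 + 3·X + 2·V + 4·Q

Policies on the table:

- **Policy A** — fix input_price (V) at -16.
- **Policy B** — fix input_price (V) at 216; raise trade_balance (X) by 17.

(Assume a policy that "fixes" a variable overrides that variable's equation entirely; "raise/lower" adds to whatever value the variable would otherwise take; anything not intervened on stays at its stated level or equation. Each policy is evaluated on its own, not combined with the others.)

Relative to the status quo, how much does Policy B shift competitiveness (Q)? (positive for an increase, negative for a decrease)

32

Baseline:
  F = 49
  V = 53 + 3·49 = 200
  Q = 230 − 49 + 2·200 = 581
Policy B (V := 216, X + 17):
  F = 49
  V = 216
  Q = 230 − 49 + 2·216 = 613
Change in Q: 613 − 581 = 32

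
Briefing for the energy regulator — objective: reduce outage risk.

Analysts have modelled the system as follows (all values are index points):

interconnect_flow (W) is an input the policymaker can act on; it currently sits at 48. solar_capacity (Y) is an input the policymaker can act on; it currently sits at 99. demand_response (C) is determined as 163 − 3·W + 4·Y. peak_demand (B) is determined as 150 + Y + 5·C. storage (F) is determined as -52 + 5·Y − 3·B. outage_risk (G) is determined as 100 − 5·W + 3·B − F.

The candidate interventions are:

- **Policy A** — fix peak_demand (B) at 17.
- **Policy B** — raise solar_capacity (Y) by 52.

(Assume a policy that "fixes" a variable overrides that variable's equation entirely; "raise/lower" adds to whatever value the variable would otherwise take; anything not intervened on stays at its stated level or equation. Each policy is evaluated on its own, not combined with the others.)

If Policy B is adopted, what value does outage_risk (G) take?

Policy B (Y + 52):
  W = 48
  Y = 99 + 52 = 151
  C = 163 − 3·48 + 4·151 = 623
  B = 150 + 151 + 5·623 = 3416
  F = -52 + 5·151 − 3·3416 = -9545
  G = 100 − 5·48 + 3·3416 − (-9545) = 19653

19653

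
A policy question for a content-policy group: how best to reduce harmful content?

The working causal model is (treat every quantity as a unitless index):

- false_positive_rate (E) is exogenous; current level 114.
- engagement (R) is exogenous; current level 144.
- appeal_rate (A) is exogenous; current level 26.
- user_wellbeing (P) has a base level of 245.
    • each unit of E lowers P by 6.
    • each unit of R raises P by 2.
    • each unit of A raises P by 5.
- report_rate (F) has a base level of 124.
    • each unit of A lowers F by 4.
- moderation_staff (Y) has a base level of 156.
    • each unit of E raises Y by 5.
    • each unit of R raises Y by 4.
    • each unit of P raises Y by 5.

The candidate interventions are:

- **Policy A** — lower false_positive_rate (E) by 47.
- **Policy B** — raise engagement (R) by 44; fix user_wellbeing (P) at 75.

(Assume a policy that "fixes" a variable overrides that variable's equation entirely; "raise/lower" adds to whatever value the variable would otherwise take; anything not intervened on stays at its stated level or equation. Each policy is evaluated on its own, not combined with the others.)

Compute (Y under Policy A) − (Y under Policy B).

Policy A (E − 47):
  E = 114 − 47 = 67
  R = 144
  A = 26
  P = 245 − 6·67 + 2·144 + 5·26 = 261
  Y = 156 + 5·67 + 4·144 + 5·261 = 2372
Policy B (R + 44, P := 75):
  E = 114
  R = 144 + 44 = 188
  A = 26
  P = 75
  Y = 156 + 5·114 + 4·188 + 5·75 = 1853
Y: 2372 − 1853 = 519

519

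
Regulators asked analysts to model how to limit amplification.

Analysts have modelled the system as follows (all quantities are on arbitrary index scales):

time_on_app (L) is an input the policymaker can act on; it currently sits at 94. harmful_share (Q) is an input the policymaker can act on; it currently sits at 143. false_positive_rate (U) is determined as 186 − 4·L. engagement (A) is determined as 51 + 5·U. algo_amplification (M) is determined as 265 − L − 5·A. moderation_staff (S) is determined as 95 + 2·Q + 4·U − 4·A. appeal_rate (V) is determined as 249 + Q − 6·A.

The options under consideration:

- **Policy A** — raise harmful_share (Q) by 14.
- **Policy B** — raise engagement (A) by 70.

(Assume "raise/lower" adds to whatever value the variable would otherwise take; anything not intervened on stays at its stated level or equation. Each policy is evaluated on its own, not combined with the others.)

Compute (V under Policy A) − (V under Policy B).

Policy A (Q + 14):
  L = 94
  Q = 143 + 14 = 157
  U = 186 − 4·94 = -190
  A = 51 + 5·(-190) = -899
  V = 249 + 157 − 6·(-899) = 5800
Policy B (A + 70):
  L = 94
  Q = 143
  U = 186 − 4·94 = -190
  A = 51 + 5·(-190) (+70 from intervention) = -829
  V = 249 + 143 − 6·(-829) = 5366
V: 5800 − 5366 = 434

434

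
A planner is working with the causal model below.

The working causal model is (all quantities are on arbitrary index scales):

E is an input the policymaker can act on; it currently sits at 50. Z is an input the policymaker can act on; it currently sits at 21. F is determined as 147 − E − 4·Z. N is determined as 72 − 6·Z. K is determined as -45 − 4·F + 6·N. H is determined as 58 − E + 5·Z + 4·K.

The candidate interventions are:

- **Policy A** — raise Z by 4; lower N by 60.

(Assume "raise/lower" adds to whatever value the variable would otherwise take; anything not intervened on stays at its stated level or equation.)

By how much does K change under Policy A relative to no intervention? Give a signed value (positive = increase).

-440

Baseline:
  E = 50
  Z = 21
  F = 147 − 50 − 4·21 = 13
  N = 72 − 6·21 = -54
  K = -45 − 4·13 + 6·(-54) = -421
Policy A (Z + 4, N − 60):
  E = 50
  Z = 21 + 4 = 25
  F = 147 − 50 − 4·25 = -3
  N = 72 − 6·25 (−60 from intervention) = -138
  K = -45 − 4·(-3) + 6·(-138) = -861
Change in K: -861 − (-421) = -440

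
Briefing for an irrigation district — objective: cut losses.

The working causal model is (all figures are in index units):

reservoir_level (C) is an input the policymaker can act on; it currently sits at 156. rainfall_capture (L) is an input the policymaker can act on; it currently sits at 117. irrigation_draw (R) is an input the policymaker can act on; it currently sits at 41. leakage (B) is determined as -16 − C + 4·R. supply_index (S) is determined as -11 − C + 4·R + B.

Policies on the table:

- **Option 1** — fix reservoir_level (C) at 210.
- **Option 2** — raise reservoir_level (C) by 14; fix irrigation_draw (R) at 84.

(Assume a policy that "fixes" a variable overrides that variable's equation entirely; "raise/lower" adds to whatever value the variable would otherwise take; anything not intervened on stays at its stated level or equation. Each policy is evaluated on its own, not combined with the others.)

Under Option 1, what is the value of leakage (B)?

-62

Option 1 (C := 210):
  C = 210
  R = 41
  B = -16 − 210 + 4·41 = -62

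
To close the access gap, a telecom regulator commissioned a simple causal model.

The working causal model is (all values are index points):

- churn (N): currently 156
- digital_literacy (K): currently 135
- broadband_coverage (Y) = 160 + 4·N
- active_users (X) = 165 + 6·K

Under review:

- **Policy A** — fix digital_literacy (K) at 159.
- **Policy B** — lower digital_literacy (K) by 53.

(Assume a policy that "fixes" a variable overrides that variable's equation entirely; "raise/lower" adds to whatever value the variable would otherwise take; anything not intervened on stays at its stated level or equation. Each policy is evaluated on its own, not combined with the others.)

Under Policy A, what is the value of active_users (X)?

Policy A (K := 159):
  K = 159
  X = 165 + 6·159 = 1119

1119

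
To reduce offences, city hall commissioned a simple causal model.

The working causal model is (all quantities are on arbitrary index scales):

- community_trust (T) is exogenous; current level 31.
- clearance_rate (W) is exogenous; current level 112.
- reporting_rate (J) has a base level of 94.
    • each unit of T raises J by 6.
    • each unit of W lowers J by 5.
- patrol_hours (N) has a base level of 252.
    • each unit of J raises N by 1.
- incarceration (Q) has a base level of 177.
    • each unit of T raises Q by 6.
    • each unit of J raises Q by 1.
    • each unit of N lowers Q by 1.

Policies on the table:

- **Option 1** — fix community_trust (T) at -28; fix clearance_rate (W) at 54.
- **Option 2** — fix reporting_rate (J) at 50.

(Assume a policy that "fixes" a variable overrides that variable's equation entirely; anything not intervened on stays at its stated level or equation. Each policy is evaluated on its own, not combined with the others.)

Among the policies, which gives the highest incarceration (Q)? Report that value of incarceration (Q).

111

Option 1 (T := -28, W := 54):
  T = -28
  W = 54
  J = 94 + 6·(-28) − 5·54 = -344
  N = 252 + (-344) = -92
  Q = 177 + 6·(-28) + (-344) − (-92) = -243
Option 2 (J := 50):
  T = 31
  W = 112
  J = 50
  N = 252 + 50 = 302
  Q = 177 + 6·31 + 50 − 302 = 111
Comparing — Option 1: Q=-243, Option 2: Q=111. Highest is 111 (Option 2).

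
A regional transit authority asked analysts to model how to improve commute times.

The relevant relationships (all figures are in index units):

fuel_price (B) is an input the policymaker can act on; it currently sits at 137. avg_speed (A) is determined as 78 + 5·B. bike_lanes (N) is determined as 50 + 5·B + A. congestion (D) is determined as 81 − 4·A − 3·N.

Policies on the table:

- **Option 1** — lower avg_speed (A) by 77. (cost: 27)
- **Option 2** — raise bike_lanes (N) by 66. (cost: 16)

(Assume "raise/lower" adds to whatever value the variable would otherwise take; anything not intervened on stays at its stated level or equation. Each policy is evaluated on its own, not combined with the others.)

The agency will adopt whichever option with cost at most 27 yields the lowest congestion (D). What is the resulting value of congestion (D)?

Option 1 (A − 77):
  B = 137
  A = 78 + 5·137 (−77 from intervention) = 686
  N = 50 + 5·137 + 686 = 1421
  D = 81 − 4·686 − 3·1421 = -6926
Option 2 (N + 66):
  B = 137
  A = 78 + 5·137 = 763
  N = 50 + 5·137 + 763 (+66 from intervention) = 1564
  D = 81 − 4·763 − 3·1564 = -7663
Comparing — Option 1: D=-6926, Option 2: D=-7663. Lowest is -7663 (Option 2).

-7663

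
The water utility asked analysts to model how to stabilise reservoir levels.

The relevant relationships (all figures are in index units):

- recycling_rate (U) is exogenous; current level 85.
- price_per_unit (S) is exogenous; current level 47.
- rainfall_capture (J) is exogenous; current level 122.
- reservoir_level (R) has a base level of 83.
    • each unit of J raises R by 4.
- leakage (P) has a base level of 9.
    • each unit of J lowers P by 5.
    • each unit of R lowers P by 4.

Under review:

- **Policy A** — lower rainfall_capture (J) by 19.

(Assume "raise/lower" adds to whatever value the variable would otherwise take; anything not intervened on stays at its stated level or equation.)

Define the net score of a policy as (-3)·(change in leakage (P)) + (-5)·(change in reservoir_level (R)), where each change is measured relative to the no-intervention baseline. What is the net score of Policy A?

Baseline:
  J = 122
  R = 83 + 4·122 = 571
  P = 9 − 5·122 − 4·571 = -2885
Policy A (J − 19):
  J = 122 − 19 = 103
  R = 83 + 4·103 = 495
  P = 9 − 5·103 − 4·495 = -2486
ΔP = -2486 − (-2885) = 399; ΔR = 495 − 571 = -76
Score = (-3)·399 + (-5)·(-76) = -817

-817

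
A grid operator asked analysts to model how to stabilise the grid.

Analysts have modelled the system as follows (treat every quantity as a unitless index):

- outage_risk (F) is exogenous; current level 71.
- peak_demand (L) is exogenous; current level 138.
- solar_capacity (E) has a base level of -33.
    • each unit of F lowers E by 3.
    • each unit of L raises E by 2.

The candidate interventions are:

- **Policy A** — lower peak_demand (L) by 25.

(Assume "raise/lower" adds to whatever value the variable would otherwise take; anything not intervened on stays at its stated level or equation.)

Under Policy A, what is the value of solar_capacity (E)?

-20

Policy A (L − 25):
  F = 71
  L = 138 − 25 = 113
  E = -33 − 3·71 + 2·113 = -20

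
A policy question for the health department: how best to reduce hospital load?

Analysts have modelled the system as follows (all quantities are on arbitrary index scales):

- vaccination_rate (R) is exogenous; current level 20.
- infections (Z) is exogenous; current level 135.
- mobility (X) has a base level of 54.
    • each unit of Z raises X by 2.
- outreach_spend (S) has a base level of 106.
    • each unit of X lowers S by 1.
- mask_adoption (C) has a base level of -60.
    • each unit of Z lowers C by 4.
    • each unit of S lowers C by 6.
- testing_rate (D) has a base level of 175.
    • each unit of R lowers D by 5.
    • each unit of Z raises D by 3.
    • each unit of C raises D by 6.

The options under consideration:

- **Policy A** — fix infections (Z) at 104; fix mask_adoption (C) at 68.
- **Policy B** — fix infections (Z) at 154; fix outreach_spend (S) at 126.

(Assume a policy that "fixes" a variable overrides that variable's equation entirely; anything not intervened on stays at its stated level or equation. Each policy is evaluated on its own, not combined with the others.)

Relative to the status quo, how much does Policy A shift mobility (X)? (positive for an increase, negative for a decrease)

Baseline:
  Z = 135
  X = 54 + 2·135 = 324
Policy A (Z := 104, C := 68):
  Z = 104
  X = 54 + 2·104 = 262
Change in X: 262 − 324 = -62

-62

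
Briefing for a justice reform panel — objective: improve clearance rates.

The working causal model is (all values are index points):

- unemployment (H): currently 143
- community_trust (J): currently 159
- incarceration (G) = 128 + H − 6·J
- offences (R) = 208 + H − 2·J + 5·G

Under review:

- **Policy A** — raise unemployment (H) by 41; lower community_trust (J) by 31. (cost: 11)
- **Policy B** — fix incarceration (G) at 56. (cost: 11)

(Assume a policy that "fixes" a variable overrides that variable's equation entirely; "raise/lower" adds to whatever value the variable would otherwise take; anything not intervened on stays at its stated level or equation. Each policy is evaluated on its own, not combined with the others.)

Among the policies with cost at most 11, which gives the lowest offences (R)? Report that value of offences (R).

-2144

Policy A (H + 41, J − 31):
  H = 143 + 41 = 184
  J = 159 − 31 = 128
  G = 128 + 184 − 6·128 = -456
  R = 208 + 184 − 2·128 + 5·(-456) = -2144
Policy B (G := 56):
  H = 143
  J = 159
  G = 56
  R = 208 + 143 − 2·159 + 5·56 = 313
Comparing — Policy A: R=-2144, Policy B: R=313. Lowest is -2144 (Policy A).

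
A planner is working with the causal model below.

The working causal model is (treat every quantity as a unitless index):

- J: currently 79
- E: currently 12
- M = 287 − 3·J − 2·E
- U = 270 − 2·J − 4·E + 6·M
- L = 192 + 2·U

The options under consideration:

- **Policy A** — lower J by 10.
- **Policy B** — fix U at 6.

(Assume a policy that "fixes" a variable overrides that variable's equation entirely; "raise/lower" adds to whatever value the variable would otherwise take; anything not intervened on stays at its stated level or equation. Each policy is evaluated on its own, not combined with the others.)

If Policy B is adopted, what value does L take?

Policy B (U := 6):
  J = 79
  E = 12
  M = 287 − 3·79 − 2·12 = 26
  U = 6
  L = 192 + 2·6 = 204

204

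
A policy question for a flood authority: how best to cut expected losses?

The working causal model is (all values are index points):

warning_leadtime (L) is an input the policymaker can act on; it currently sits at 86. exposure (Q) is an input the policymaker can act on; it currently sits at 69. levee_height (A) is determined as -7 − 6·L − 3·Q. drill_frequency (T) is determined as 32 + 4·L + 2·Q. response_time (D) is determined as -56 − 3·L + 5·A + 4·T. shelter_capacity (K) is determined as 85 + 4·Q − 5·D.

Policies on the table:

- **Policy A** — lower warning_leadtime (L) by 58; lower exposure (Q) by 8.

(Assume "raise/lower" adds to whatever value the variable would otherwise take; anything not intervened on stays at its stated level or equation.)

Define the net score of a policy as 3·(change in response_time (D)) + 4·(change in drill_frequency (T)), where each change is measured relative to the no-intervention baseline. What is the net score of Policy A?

Baseline:
  L = 86
  Q = 69
  A = -7 − 6·86 − 3·69 = -730
  T = 32 + 4·86 + 2·69 = 514
  D = -56 − 3·86 + 5·(-730) + 4·514 = -1908
Policy A (L − 58, Q − 8):
  L = 86 − 58 = 28
  Q = 69 − 8 = 61
  A = -7 − 6·28 − 3·61 = -358
  T = 32 + 4·28 + 2·61 = 266
  D = -56 − 3·28 + 5·(-358) + 4·266 = -866
ΔD = -866 − (-1908) = 1042; ΔT = 266 − 514 = -248
Score = 3·1042 + 4·(-248) = 2134

2134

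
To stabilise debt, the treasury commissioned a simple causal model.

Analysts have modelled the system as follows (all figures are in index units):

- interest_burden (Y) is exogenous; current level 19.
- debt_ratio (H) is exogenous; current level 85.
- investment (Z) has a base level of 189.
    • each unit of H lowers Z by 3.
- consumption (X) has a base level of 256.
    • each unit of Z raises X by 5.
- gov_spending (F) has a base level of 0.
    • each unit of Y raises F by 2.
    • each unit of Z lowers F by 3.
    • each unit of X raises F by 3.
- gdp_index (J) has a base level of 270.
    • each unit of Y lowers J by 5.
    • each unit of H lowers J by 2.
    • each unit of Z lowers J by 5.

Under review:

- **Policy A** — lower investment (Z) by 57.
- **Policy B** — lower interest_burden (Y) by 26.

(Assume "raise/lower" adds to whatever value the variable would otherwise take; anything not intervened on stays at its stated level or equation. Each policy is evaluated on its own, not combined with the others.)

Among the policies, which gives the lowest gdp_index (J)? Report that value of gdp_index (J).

Policy A (Z − 57):
  Y = 19
  H = 85
  Z = 189 − 3·85 (−57 from intervention) = -123
  J = 270 − 5·19 − 2·85 − 5·(-123) = 620
Policy B (Y − 26):
  Y = 19 − 26 = -7
  H = 85
  Z = 189 − 3·85 = -66
  J = 270 − 5·(-7) − 2·85 − 5·(-66) = 465
Comparing — Policy A: J=620, Policy B: J=465. Lowest is 465 (Policy B).

465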